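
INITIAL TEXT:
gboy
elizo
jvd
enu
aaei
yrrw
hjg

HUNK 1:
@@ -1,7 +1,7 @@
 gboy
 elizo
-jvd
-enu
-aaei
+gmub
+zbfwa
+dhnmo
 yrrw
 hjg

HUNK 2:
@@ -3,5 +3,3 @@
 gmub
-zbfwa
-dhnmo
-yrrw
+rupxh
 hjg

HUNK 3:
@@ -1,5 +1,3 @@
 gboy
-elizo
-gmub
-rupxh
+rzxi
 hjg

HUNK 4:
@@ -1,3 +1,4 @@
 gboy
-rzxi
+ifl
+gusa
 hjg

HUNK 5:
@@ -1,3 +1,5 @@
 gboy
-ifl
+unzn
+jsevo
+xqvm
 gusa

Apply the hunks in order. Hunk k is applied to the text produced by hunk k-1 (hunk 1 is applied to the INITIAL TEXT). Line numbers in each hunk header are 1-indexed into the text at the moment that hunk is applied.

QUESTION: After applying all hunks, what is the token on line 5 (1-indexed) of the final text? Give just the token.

Answer: gusa

Derivation:
Hunk 1: at line 1 remove [jvd,enu,aaei] add [gmub,zbfwa,dhnmo] -> 7 lines: gboy elizo gmub zbfwa dhnmo yrrw hjg
Hunk 2: at line 3 remove [zbfwa,dhnmo,yrrw] add [rupxh] -> 5 lines: gboy elizo gmub rupxh hjg
Hunk 3: at line 1 remove [elizo,gmub,rupxh] add [rzxi] -> 3 lines: gboy rzxi hjg
Hunk 4: at line 1 remove [rzxi] add [ifl,gusa] -> 4 lines: gboy ifl gusa hjg
Hunk 5: at line 1 remove [ifl] add [unzn,jsevo,xqvm] -> 6 lines: gboy unzn jsevo xqvm gusa hjg
Final line 5: gusa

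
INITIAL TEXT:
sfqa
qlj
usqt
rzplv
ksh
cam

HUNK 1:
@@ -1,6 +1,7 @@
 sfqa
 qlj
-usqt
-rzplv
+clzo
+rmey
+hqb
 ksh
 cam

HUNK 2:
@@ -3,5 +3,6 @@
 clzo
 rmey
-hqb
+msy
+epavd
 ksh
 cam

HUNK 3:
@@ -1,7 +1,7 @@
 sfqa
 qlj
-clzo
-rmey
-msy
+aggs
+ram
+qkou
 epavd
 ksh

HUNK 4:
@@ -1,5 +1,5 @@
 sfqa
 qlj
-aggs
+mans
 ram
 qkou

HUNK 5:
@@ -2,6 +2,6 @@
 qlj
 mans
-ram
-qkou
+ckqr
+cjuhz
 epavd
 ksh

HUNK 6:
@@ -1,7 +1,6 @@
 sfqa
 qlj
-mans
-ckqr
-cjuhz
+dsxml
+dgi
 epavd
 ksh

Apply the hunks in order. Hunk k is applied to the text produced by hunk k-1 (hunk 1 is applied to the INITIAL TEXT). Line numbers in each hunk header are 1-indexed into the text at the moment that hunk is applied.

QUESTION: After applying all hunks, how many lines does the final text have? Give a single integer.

Answer: 7

Derivation:
Hunk 1: at line 1 remove [usqt,rzplv] add [clzo,rmey,hqb] -> 7 lines: sfqa qlj clzo rmey hqb ksh cam
Hunk 2: at line 3 remove [hqb] add [msy,epavd] -> 8 lines: sfqa qlj clzo rmey msy epavd ksh cam
Hunk 3: at line 1 remove [clzo,rmey,msy] add [aggs,ram,qkou] -> 8 lines: sfqa qlj aggs ram qkou epavd ksh cam
Hunk 4: at line 1 remove [aggs] add [mans] -> 8 lines: sfqa qlj mans ram qkou epavd ksh cam
Hunk 5: at line 2 remove [ram,qkou] add [ckqr,cjuhz] -> 8 lines: sfqa qlj mans ckqr cjuhz epavd ksh cam
Hunk 6: at line 1 remove [mans,ckqr,cjuhz] add [dsxml,dgi] -> 7 lines: sfqa qlj dsxml dgi epavd ksh cam
Final line count: 7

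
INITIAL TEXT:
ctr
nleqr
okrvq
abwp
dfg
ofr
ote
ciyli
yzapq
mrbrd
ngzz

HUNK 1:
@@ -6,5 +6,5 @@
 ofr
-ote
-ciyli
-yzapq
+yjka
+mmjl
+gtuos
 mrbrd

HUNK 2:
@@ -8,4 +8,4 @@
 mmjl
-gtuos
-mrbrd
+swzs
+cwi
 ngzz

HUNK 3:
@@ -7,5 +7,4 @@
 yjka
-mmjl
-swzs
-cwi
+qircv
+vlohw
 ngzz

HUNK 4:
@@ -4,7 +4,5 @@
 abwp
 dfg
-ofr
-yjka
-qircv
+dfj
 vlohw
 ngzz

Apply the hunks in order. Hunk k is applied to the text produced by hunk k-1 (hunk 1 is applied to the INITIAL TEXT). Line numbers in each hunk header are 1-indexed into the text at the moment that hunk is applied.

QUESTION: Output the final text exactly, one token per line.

Answer: ctr
nleqr
okrvq
abwp
dfg
dfj
vlohw
ngzz

Derivation:
Hunk 1: at line 6 remove [ote,ciyli,yzapq] add [yjka,mmjl,gtuos] -> 11 lines: ctr nleqr okrvq abwp dfg ofr yjka mmjl gtuos mrbrd ngzz
Hunk 2: at line 8 remove [gtuos,mrbrd] add [swzs,cwi] -> 11 lines: ctr nleqr okrvq abwp dfg ofr yjka mmjl swzs cwi ngzz
Hunk 3: at line 7 remove [mmjl,swzs,cwi] add [qircv,vlohw] -> 10 lines: ctr nleqr okrvq abwp dfg ofr yjka qircv vlohw ngzz
Hunk 4: at line 4 remove [ofr,yjka,qircv] add [dfj] -> 8 lines: ctr nleqr okrvq abwp dfg dfj vlohw ngzz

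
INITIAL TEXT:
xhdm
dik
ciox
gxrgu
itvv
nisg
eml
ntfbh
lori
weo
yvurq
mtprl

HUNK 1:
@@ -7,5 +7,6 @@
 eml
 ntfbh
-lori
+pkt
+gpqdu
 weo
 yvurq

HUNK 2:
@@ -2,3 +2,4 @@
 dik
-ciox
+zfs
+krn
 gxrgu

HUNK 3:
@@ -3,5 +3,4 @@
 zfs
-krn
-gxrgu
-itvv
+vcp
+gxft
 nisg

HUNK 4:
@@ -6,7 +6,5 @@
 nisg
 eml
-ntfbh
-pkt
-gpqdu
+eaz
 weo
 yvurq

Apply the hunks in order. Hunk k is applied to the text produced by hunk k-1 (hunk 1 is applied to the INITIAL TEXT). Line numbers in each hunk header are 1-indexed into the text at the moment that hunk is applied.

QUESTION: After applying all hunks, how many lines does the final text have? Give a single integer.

Answer: 11

Derivation:
Hunk 1: at line 7 remove [lori] add [pkt,gpqdu] -> 13 lines: xhdm dik ciox gxrgu itvv nisg eml ntfbh pkt gpqdu weo yvurq mtprl
Hunk 2: at line 2 remove [ciox] add [zfs,krn] -> 14 lines: xhdm dik zfs krn gxrgu itvv nisg eml ntfbh pkt gpqdu weo yvurq mtprl
Hunk 3: at line 3 remove [krn,gxrgu,itvv] add [vcp,gxft] -> 13 lines: xhdm dik zfs vcp gxft nisg eml ntfbh pkt gpqdu weo yvurq mtprl
Hunk 4: at line 6 remove [ntfbh,pkt,gpqdu] add [eaz] -> 11 lines: xhdm dik zfs vcp gxft nisg eml eaz weo yvurq mtprl
Final line count: 11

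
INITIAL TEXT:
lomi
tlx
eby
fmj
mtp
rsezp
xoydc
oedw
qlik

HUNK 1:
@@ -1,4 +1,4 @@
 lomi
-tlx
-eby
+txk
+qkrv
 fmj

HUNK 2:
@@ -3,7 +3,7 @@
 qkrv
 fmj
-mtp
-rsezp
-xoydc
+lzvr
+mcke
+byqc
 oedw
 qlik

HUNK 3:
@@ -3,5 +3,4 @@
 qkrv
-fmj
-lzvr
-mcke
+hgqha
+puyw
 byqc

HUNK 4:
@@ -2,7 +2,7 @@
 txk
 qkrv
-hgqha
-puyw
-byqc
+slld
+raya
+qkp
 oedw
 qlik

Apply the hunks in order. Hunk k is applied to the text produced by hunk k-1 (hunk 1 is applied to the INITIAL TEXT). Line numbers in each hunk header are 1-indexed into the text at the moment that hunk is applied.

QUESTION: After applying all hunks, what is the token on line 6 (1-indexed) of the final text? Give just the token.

Hunk 1: at line 1 remove [tlx,eby] add [txk,qkrv] -> 9 lines: lomi txk qkrv fmj mtp rsezp xoydc oedw qlik
Hunk 2: at line 3 remove [mtp,rsezp,xoydc] add [lzvr,mcke,byqc] -> 9 lines: lomi txk qkrv fmj lzvr mcke byqc oedw qlik
Hunk 3: at line 3 remove [fmj,lzvr,mcke] add [hgqha,puyw] -> 8 lines: lomi txk qkrv hgqha puyw byqc oedw qlik
Hunk 4: at line 2 remove [hgqha,puyw,byqc] add [slld,raya,qkp] -> 8 lines: lomi txk qkrv slld raya qkp oedw qlik
Final line 6: qkp

Answer: qkp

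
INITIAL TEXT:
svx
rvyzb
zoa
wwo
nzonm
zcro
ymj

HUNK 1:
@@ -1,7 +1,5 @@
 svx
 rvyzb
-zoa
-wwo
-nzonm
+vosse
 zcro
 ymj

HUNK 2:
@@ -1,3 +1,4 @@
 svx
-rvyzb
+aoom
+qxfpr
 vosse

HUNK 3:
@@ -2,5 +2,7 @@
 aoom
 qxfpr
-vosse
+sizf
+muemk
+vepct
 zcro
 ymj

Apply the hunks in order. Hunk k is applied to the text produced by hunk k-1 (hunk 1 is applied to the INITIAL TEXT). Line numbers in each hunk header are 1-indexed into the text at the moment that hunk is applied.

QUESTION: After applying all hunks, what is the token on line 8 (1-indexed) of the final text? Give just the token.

Hunk 1: at line 1 remove [zoa,wwo,nzonm] add [vosse] -> 5 lines: svx rvyzb vosse zcro ymj
Hunk 2: at line 1 remove [rvyzb] add [aoom,qxfpr] -> 6 lines: svx aoom qxfpr vosse zcro ymj
Hunk 3: at line 2 remove [vosse] add [sizf,muemk,vepct] -> 8 lines: svx aoom qxfpr sizf muemk vepct zcro ymj
Final line 8: ymj

Answer: ymj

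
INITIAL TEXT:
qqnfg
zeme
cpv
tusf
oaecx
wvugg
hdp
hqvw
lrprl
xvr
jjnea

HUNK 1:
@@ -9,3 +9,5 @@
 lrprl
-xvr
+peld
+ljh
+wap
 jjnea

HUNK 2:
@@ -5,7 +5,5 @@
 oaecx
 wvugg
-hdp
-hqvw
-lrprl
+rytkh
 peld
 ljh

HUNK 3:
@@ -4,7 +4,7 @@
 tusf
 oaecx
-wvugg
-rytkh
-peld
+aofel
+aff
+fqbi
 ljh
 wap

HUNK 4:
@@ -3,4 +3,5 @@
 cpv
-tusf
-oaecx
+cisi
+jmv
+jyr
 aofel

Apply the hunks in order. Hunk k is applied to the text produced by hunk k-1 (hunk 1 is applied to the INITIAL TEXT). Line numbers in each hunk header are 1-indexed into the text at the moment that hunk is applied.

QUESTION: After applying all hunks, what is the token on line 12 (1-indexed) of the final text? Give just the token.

Hunk 1: at line 9 remove [xvr] add [peld,ljh,wap] -> 13 lines: qqnfg zeme cpv tusf oaecx wvugg hdp hqvw lrprl peld ljh wap jjnea
Hunk 2: at line 5 remove [hdp,hqvw,lrprl] add [rytkh] -> 11 lines: qqnfg zeme cpv tusf oaecx wvugg rytkh peld ljh wap jjnea
Hunk 3: at line 4 remove [wvugg,rytkh,peld] add [aofel,aff,fqbi] -> 11 lines: qqnfg zeme cpv tusf oaecx aofel aff fqbi ljh wap jjnea
Hunk 4: at line 3 remove [tusf,oaecx] add [cisi,jmv,jyr] -> 12 lines: qqnfg zeme cpv cisi jmv jyr aofel aff fqbi ljh wap jjnea
Final line 12: jjnea

Answer: jjnea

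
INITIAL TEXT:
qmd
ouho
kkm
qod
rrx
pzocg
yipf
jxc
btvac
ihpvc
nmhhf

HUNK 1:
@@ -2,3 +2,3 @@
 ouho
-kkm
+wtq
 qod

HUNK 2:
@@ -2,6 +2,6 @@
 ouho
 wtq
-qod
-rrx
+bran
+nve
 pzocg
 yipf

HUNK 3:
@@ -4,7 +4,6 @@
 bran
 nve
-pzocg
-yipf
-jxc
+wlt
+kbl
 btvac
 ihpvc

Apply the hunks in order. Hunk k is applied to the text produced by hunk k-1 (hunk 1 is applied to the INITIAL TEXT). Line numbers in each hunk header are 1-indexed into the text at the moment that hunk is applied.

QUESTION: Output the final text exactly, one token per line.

Hunk 1: at line 2 remove [kkm] add [wtq] -> 11 lines: qmd ouho wtq qod rrx pzocg yipf jxc btvac ihpvc nmhhf
Hunk 2: at line 2 remove [qod,rrx] add [bran,nve] -> 11 lines: qmd ouho wtq bran nve pzocg yipf jxc btvac ihpvc nmhhf
Hunk 3: at line 4 remove [pzocg,yipf,jxc] add [wlt,kbl] -> 10 lines: qmd ouho wtq bran nve wlt kbl btvac ihpvc nmhhf

Answer: qmd
ouho
wtq
bran
nve
wlt
kbl
btvac
ihpvc
nmhhf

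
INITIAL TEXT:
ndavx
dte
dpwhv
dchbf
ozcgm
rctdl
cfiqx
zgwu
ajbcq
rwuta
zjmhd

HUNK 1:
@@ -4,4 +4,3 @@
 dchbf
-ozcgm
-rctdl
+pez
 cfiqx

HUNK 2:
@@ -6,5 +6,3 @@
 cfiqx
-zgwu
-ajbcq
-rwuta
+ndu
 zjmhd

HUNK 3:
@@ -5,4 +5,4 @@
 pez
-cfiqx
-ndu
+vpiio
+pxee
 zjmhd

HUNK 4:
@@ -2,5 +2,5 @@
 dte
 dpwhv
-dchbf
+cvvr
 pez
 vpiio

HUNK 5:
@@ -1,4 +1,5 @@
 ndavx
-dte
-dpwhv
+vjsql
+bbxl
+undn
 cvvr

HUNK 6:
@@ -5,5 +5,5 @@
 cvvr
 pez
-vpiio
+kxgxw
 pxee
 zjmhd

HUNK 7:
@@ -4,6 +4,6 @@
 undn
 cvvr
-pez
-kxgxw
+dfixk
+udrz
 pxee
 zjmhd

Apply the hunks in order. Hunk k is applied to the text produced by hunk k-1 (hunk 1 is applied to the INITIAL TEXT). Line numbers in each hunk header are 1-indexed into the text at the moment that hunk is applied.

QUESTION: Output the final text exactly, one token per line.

Hunk 1: at line 4 remove [ozcgm,rctdl] add [pez] -> 10 lines: ndavx dte dpwhv dchbf pez cfiqx zgwu ajbcq rwuta zjmhd
Hunk 2: at line 6 remove [zgwu,ajbcq,rwuta] add [ndu] -> 8 lines: ndavx dte dpwhv dchbf pez cfiqx ndu zjmhd
Hunk 3: at line 5 remove [cfiqx,ndu] add [vpiio,pxee] -> 8 lines: ndavx dte dpwhv dchbf pez vpiio pxee zjmhd
Hunk 4: at line 2 remove [dchbf] add [cvvr] -> 8 lines: ndavx dte dpwhv cvvr pez vpiio pxee zjmhd
Hunk 5: at line 1 remove [dte,dpwhv] add [vjsql,bbxl,undn] -> 9 lines: ndavx vjsql bbxl undn cvvr pez vpiio pxee zjmhd
Hunk 6: at line 5 remove [vpiio] add [kxgxw] -> 9 lines: ndavx vjsql bbxl undn cvvr pez kxgxw pxee zjmhd
Hunk 7: at line 4 remove [pez,kxgxw] add [dfixk,udrz] -> 9 lines: ndavx vjsql bbxl undn cvvr dfixk udrz pxee zjmhd

Answer: ndavx
vjsql
bbxl
undn
cvvr
dfixk
udrz
pxee
zjmhd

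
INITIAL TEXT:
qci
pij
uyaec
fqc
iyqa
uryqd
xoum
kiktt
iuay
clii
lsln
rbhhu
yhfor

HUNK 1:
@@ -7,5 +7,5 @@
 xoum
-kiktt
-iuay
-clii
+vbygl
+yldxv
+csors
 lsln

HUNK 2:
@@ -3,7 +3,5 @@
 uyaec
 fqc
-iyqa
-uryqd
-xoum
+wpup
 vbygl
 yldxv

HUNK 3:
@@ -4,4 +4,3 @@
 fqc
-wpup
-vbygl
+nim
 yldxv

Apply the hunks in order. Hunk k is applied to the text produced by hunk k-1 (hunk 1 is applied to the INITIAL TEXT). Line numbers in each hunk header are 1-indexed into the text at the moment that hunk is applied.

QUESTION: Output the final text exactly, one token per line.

Answer: qci
pij
uyaec
fqc
nim
yldxv
csors
lsln
rbhhu
yhfor

Derivation:
Hunk 1: at line 7 remove [kiktt,iuay,clii] add [vbygl,yldxv,csors] -> 13 lines: qci pij uyaec fqc iyqa uryqd xoum vbygl yldxv csors lsln rbhhu yhfor
Hunk 2: at line 3 remove [iyqa,uryqd,xoum] add [wpup] -> 11 lines: qci pij uyaec fqc wpup vbygl yldxv csors lsln rbhhu yhfor
Hunk 3: at line 4 remove [wpup,vbygl] add [nim] -> 10 lines: qci pij uyaec fqc nim yldxv csors lsln rbhhu yhfor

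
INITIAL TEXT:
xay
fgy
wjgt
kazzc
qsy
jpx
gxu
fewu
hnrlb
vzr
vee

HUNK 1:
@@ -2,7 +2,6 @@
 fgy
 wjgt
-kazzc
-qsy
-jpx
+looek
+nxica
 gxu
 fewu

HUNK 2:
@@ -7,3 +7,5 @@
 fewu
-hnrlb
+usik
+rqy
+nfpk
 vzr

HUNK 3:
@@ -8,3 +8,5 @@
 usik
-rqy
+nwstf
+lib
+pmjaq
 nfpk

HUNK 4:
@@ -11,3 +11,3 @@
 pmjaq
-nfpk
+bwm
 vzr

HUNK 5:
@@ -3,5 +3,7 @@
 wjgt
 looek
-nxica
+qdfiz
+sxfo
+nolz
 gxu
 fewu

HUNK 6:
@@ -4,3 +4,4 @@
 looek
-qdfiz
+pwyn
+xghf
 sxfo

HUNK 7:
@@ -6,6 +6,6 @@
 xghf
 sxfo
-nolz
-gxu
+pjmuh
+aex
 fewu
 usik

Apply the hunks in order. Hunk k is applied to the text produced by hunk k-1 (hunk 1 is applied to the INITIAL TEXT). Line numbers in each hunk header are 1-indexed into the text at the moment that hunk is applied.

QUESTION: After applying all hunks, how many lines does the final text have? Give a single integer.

Answer: 17

Derivation:
Hunk 1: at line 2 remove [kazzc,qsy,jpx] add [looek,nxica] -> 10 lines: xay fgy wjgt looek nxica gxu fewu hnrlb vzr vee
Hunk 2: at line 7 remove [hnrlb] add [usik,rqy,nfpk] -> 12 lines: xay fgy wjgt looek nxica gxu fewu usik rqy nfpk vzr vee
Hunk 3: at line 8 remove [rqy] add [nwstf,lib,pmjaq] -> 14 lines: xay fgy wjgt looek nxica gxu fewu usik nwstf lib pmjaq nfpk vzr vee
Hunk 4: at line 11 remove [nfpk] add [bwm] -> 14 lines: xay fgy wjgt looek nxica gxu fewu usik nwstf lib pmjaq bwm vzr vee
Hunk 5: at line 3 remove [nxica] add [qdfiz,sxfo,nolz] -> 16 lines: xay fgy wjgt looek qdfiz sxfo nolz gxu fewu usik nwstf lib pmjaq bwm vzr vee
Hunk 6: at line 4 remove [qdfiz] add [pwyn,xghf] -> 17 lines: xay fgy wjgt looek pwyn xghf sxfo nolz gxu fewu usik nwstf lib pmjaq bwm vzr vee
Hunk 7: at line 6 remove [nolz,gxu] add [pjmuh,aex] -> 17 lines: xay fgy wjgt looek pwyn xghf sxfo pjmuh aex fewu usik nwstf lib pmjaq bwm vzr vee
Final line count: 17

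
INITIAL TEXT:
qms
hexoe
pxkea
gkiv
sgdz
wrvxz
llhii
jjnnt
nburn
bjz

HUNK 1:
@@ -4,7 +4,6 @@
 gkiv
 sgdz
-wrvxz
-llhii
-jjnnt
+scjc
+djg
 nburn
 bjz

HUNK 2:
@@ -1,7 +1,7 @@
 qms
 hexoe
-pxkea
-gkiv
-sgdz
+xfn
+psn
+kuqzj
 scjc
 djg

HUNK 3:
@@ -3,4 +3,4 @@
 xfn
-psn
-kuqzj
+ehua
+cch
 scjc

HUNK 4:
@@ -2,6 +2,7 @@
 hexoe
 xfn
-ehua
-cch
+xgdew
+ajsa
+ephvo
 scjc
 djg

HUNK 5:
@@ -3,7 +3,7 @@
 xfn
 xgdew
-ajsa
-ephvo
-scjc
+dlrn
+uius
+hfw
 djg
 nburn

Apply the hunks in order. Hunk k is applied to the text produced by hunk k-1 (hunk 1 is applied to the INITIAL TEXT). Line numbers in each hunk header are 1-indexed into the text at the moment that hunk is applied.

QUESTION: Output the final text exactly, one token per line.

Hunk 1: at line 4 remove [wrvxz,llhii,jjnnt] add [scjc,djg] -> 9 lines: qms hexoe pxkea gkiv sgdz scjc djg nburn bjz
Hunk 2: at line 1 remove [pxkea,gkiv,sgdz] add [xfn,psn,kuqzj] -> 9 lines: qms hexoe xfn psn kuqzj scjc djg nburn bjz
Hunk 3: at line 3 remove [psn,kuqzj] add [ehua,cch] -> 9 lines: qms hexoe xfn ehua cch scjc djg nburn bjz
Hunk 4: at line 2 remove [ehua,cch] add [xgdew,ajsa,ephvo] -> 10 lines: qms hexoe xfn xgdew ajsa ephvo scjc djg nburn bjz
Hunk 5: at line 3 remove [ajsa,ephvo,scjc] add [dlrn,uius,hfw] -> 10 lines: qms hexoe xfn xgdew dlrn uius hfw djg nburn bjz

Answer: qms
hexoe
xfn
xgdew
dlrn
uius
hfw
djg
nburn
bjz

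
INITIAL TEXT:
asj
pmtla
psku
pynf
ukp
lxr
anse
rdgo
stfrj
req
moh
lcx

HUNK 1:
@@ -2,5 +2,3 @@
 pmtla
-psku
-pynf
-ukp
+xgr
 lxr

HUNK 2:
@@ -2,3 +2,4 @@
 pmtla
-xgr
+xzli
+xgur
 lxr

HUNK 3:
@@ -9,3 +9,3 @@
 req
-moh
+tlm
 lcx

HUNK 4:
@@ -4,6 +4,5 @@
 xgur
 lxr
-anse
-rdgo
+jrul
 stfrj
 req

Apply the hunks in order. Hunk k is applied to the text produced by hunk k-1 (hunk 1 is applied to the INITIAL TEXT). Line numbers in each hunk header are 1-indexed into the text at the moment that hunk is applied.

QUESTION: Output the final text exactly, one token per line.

Answer: asj
pmtla
xzli
xgur
lxr
jrul
stfrj
req
tlm
lcx

Derivation:
Hunk 1: at line 2 remove [psku,pynf,ukp] add [xgr] -> 10 lines: asj pmtla xgr lxr anse rdgo stfrj req moh lcx
Hunk 2: at line 2 remove [xgr] add [xzli,xgur] -> 11 lines: asj pmtla xzli xgur lxr anse rdgo stfrj req moh lcx
Hunk 3: at line 9 remove [moh] add [tlm] -> 11 lines: asj pmtla xzli xgur lxr anse rdgo stfrj req tlm lcx
Hunk 4: at line 4 remove [anse,rdgo] add [jrul] -> 10 lines: asj pmtla xzli xgur lxr jrul stfrj req tlm lcx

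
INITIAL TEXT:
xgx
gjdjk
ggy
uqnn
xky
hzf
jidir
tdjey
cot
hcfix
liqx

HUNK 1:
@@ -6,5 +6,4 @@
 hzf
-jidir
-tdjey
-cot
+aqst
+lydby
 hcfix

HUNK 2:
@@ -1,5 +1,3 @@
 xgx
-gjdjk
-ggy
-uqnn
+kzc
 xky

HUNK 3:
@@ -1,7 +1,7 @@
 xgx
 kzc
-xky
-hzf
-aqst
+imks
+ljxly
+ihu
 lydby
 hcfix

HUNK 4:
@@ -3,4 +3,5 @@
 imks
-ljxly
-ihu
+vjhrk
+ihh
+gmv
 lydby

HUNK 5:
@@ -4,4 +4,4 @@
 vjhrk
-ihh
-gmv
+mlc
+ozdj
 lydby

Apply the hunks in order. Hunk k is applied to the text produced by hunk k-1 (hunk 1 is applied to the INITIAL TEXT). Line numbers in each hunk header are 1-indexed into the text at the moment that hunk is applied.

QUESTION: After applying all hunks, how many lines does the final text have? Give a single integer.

Hunk 1: at line 6 remove [jidir,tdjey,cot] add [aqst,lydby] -> 10 lines: xgx gjdjk ggy uqnn xky hzf aqst lydby hcfix liqx
Hunk 2: at line 1 remove [gjdjk,ggy,uqnn] add [kzc] -> 8 lines: xgx kzc xky hzf aqst lydby hcfix liqx
Hunk 3: at line 1 remove [xky,hzf,aqst] add [imks,ljxly,ihu] -> 8 lines: xgx kzc imks ljxly ihu lydby hcfix liqx
Hunk 4: at line 3 remove [ljxly,ihu] add [vjhrk,ihh,gmv] -> 9 lines: xgx kzc imks vjhrk ihh gmv lydby hcfix liqx
Hunk 5: at line 4 remove [ihh,gmv] add [mlc,ozdj] -> 9 lines: xgx kzc imks vjhrk mlc ozdj lydby hcfix liqx
Final line count: 9

Answer: 9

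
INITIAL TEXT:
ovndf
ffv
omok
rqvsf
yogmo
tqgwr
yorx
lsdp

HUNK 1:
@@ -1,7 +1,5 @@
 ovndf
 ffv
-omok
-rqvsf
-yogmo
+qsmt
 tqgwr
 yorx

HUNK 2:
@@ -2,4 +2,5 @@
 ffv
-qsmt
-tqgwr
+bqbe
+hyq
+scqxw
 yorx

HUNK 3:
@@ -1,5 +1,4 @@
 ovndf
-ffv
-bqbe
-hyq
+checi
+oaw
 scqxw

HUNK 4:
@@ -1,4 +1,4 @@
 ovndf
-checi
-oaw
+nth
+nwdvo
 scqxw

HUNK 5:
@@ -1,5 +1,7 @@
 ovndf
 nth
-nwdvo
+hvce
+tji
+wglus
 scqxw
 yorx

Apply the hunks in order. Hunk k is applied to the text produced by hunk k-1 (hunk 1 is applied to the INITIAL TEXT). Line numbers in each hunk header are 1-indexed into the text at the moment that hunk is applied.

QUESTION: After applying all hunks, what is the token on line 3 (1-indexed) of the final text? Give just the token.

Hunk 1: at line 1 remove [omok,rqvsf,yogmo] add [qsmt] -> 6 lines: ovndf ffv qsmt tqgwr yorx lsdp
Hunk 2: at line 2 remove [qsmt,tqgwr] add [bqbe,hyq,scqxw] -> 7 lines: ovndf ffv bqbe hyq scqxw yorx lsdp
Hunk 3: at line 1 remove [ffv,bqbe,hyq] add [checi,oaw] -> 6 lines: ovndf checi oaw scqxw yorx lsdp
Hunk 4: at line 1 remove [checi,oaw] add [nth,nwdvo] -> 6 lines: ovndf nth nwdvo scqxw yorx lsdp
Hunk 5: at line 1 remove [nwdvo] add [hvce,tji,wglus] -> 8 lines: ovndf nth hvce tji wglus scqxw yorx lsdp
Final line 3: hvce

Answer: hvce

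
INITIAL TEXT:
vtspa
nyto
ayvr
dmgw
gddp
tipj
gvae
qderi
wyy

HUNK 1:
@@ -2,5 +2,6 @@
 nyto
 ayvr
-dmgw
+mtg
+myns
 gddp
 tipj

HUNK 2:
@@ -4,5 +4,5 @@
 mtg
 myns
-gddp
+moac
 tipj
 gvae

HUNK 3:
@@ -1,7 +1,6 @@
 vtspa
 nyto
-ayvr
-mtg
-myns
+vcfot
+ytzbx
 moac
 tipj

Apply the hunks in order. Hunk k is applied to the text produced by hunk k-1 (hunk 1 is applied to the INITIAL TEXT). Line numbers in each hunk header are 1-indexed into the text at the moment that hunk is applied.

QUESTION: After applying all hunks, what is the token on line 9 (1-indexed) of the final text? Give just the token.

Answer: wyy

Derivation:
Hunk 1: at line 2 remove [dmgw] add [mtg,myns] -> 10 lines: vtspa nyto ayvr mtg myns gddp tipj gvae qderi wyy
Hunk 2: at line 4 remove [gddp] add [moac] -> 10 lines: vtspa nyto ayvr mtg myns moac tipj gvae qderi wyy
Hunk 3: at line 1 remove [ayvr,mtg,myns] add [vcfot,ytzbx] -> 9 lines: vtspa nyto vcfot ytzbx moac tipj gvae qderi wyy
Final line 9: wyy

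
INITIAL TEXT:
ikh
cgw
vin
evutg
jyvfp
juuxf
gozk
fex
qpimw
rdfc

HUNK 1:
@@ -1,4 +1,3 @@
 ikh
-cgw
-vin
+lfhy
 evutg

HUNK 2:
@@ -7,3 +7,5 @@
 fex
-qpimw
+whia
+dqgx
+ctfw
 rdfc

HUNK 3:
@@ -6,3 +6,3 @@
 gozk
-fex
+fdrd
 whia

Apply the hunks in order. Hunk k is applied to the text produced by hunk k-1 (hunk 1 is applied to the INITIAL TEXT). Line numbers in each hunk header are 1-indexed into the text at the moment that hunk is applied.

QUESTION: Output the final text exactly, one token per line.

Hunk 1: at line 1 remove [cgw,vin] add [lfhy] -> 9 lines: ikh lfhy evutg jyvfp juuxf gozk fex qpimw rdfc
Hunk 2: at line 7 remove [qpimw] add [whia,dqgx,ctfw] -> 11 lines: ikh lfhy evutg jyvfp juuxf gozk fex whia dqgx ctfw rdfc
Hunk 3: at line 6 remove [fex] add [fdrd] -> 11 lines: ikh lfhy evutg jyvfp juuxf gozk fdrd whia dqgx ctfw rdfc

Answer: ikh
lfhy
evutg
jyvfp
juuxf
gozk
fdrd
whia
dqgx
ctfw
rdfc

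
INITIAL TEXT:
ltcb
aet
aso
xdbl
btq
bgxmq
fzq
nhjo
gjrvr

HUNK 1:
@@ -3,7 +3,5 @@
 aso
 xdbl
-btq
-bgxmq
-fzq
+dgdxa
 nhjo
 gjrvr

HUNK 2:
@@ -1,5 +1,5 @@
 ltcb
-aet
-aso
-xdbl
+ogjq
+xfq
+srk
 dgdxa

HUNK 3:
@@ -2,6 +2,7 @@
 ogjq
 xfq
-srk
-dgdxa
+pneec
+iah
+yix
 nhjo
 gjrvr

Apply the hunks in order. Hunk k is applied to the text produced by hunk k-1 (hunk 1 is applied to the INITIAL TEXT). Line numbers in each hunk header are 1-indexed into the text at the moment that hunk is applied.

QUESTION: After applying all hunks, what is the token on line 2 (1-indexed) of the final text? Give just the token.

Answer: ogjq

Derivation:
Hunk 1: at line 3 remove [btq,bgxmq,fzq] add [dgdxa] -> 7 lines: ltcb aet aso xdbl dgdxa nhjo gjrvr
Hunk 2: at line 1 remove [aet,aso,xdbl] add [ogjq,xfq,srk] -> 7 lines: ltcb ogjq xfq srk dgdxa nhjo gjrvr
Hunk 3: at line 2 remove [srk,dgdxa] add [pneec,iah,yix] -> 8 lines: ltcb ogjq xfq pneec iah yix nhjo gjrvr
Final line 2: ogjq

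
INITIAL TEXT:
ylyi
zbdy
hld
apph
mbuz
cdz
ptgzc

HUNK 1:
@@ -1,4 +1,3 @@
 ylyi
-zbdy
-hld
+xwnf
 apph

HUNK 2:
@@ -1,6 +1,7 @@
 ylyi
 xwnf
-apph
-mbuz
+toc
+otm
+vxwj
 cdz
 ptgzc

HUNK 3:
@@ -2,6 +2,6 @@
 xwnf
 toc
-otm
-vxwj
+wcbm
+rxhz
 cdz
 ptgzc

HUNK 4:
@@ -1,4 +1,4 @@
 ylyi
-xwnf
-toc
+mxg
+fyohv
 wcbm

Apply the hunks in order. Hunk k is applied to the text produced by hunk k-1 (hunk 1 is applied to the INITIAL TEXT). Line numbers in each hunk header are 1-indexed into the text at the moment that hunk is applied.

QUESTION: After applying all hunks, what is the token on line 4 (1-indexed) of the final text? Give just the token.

Answer: wcbm

Derivation:
Hunk 1: at line 1 remove [zbdy,hld] add [xwnf] -> 6 lines: ylyi xwnf apph mbuz cdz ptgzc
Hunk 2: at line 1 remove [apph,mbuz] add [toc,otm,vxwj] -> 7 lines: ylyi xwnf toc otm vxwj cdz ptgzc
Hunk 3: at line 2 remove [otm,vxwj] add [wcbm,rxhz] -> 7 lines: ylyi xwnf toc wcbm rxhz cdz ptgzc
Hunk 4: at line 1 remove [xwnf,toc] add [mxg,fyohv] -> 7 lines: ylyi mxg fyohv wcbm rxhz cdz ptgzc
Final line 4: wcbm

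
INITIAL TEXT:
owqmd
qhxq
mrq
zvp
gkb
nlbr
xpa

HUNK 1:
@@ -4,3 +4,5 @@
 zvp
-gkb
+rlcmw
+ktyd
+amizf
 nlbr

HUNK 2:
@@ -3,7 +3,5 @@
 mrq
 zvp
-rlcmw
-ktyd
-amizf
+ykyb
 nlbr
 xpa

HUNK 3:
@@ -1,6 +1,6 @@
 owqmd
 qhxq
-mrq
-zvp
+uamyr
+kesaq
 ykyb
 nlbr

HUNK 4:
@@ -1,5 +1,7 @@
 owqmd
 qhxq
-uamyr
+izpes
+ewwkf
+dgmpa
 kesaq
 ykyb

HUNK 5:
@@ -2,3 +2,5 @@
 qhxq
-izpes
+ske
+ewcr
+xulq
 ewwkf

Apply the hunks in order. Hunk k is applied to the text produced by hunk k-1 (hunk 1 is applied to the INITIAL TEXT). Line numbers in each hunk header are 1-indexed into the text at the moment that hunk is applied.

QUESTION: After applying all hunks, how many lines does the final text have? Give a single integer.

Hunk 1: at line 4 remove [gkb] add [rlcmw,ktyd,amizf] -> 9 lines: owqmd qhxq mrq zvp rlcmw ktyd amizf nlbr xpa
Hunk 2: at line 3 remove [rlcmw,ktyd,amizf] add [ykyb] -> 7 lines: owqmd qhxq mrq zvp ykyb nlbr xpa
Hunk 3: at line 1 remove [mrq,zvp] add [uamyr,kesaq] -> 7 lines: owqmd qhxq uamyr kesaq ykyb nlbr xpa
Hunk 4: at line 1 remove [uamyr] add [izpes,ewwkf,dgmpa] -> 9 lines: owqmd qhxq izpes ewwkf dgmpa kesaq ykyb nlbr xpa
Hunk 5: at line 2 remove [izpes] add [ske,ewcr,xulq] -> 11 lines: owqmd qhxq ske ewcr xulq ewwkf dgmpa kesaq ykyb nlbr xpa
Final line count: 11

Answer: 11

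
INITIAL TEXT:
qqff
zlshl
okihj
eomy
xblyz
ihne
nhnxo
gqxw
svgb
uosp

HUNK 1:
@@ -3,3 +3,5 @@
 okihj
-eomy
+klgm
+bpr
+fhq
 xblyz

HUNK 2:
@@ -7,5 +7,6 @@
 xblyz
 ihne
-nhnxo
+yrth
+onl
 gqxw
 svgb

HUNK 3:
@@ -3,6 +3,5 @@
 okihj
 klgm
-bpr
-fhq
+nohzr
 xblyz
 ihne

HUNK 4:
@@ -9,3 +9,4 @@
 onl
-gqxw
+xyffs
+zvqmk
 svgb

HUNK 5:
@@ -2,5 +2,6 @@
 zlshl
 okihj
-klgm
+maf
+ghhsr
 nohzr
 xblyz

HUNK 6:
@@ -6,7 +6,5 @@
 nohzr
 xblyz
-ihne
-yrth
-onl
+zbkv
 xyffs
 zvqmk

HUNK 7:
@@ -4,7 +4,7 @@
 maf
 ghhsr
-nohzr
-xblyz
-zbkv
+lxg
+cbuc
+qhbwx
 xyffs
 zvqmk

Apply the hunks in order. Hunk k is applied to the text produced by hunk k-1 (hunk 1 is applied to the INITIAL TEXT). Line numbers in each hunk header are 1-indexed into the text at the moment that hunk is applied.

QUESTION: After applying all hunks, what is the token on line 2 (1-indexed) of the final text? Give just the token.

Answer: zlshl

Derivation:
Hunk 1: at line 3 remove [eomy] add [klgm,bpr,fhq] -> 12 lines: qqff zlshl okihj klgm bpr fhq xblyz ihne nhnxo gqxw svgb uosp
Hunk 2: at line 7 remove [nhnxo] add [yrth,onl] -> 13 lines: qqff zlshl okihj klgm bpr fhq xblyz ihne yrth onl gqxw svgb uosp
Hunk 3: at line 3 remove [bpr,fhq] add [nohzr] -> 12 lines: qqff zlshl okihj klgm nohzr xblyz ihne yrth onl gqxw svgb uosp
Hunk 4: at line 9 remove [gqxw] add [xyffs,zvqmk] -> 13 lines: qqff zlshl okihj klgm nohzr xblyz ihne yrth onl xyffs zvqmk svgb uosp
Hunk 5: at line 2 remove [klgm] add [maf,ghhsr] -> 14 lines: qqff zlshl okihj maf ghhsr nohzr xblyz ihne yrth onl xyffs zvqmk svgb uosp
Hunk 6: at line 6 remove [ihne,yrth,onl] add [zbkv] -> 12 lines: qqff zlshl okihj maf ghhsr nohzr xblyz zbkv xyffs zvqmk svgb uosp
Hunk 7: at line 4 remove [nohzr,xblyz,zbkv] add [lxg,cbuc,qhbwx] -> 12 lines: qqff zlshl okihj maf ghhsr lxg cbuc qhbwx xyffs zvqmk svgb uosp
Final line 2: zlshl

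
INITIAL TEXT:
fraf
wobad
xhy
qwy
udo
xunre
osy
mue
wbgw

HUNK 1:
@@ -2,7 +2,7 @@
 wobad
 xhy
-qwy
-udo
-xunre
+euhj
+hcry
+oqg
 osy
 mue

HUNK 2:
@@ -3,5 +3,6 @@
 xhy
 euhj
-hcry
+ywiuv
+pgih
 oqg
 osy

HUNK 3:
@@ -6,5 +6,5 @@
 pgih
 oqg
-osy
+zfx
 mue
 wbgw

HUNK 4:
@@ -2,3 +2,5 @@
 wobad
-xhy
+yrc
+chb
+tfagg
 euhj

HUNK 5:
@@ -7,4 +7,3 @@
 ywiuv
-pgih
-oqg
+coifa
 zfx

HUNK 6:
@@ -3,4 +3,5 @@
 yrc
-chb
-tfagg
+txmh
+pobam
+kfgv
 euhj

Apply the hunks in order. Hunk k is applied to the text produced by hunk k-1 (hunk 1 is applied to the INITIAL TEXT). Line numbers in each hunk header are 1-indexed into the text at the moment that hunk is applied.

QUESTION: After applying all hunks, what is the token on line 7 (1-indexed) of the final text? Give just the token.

Hunk 1: at line 2 remove [qwy,udo,xunre] add [euhj,hcry,oqg] -> 9 lines: fraf wobad xhy euhj hcry oqg osy mue wbgw
Hunk 2: at line 3 remove [hcry] add [ywiuv,pgih] -> 10 lines: fraf wobad xhy euhj ywiuv pgih oqg osy mue wbgw
Hunk 3: at line 6 remove [osy] add [zfx] -> 10 lines: fraf wobad xhy euhj ywiuv pgih oqg zfx mue wbgw
Hunk 4: at line 2 remove [xhy] add [yrc,chb,tfagg] -> 12 lines: fraf wobad yrc chb tfagg euhj ywiuv pgih oqg zfx mue wbgw
Hunk 5: at line 7 remove [pgih,oqg] add [coifa] -> 11 lines: fraf wobad yrc chb tfagg euhj ywiuv coifa zfx mue wbgw
Hunk 6: at line 3 remove [chb,tfagg] add [txmh,pobam,kfgv] -> 12 lines: fraf wobad yrc txmh pobam kfgv euhj ywiuv coifa zfx mue wbgw
Final line 7: euhj

Answer: euhj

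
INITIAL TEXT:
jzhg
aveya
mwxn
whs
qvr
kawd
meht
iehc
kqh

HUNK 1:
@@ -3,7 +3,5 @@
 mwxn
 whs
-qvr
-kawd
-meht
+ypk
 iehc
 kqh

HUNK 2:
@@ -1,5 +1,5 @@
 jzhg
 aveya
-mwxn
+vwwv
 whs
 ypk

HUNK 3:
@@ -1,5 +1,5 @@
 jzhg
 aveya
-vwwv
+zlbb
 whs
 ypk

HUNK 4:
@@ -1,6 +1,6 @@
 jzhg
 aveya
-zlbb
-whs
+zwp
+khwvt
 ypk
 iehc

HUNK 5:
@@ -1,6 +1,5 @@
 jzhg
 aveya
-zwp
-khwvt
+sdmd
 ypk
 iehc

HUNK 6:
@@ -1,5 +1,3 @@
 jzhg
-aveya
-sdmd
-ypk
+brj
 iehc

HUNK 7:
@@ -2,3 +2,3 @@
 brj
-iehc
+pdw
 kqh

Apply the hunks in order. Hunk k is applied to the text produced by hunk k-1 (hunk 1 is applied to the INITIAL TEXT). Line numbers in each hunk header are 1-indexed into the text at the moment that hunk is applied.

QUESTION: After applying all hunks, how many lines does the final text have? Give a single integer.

Answer: 4

Derivation:
Hunk 1: at line 3 remove [qvr,kawd,meht] add [ypk] -> 7 lines: jzhg aveya mwxn whs ypk iehc kqh
Hunk 2: at line 1 remove [mwxn] add [vwwv] -> 7 lines: jzhg aveya vwwv whs ypk iehc kqh
Hunk 3: at line 1 remove [vwwv] add [zlbb] -> 7 lines: jzhg aveya zlbb whs ypk iehc kqh
Hunk 4: at line 1 remove [zlbb,whs] add [zwp,khwvt] -> 7 lines: jzhg aveya zwp khwvt ypk iehc kqh
Hunk 5: at line 1 remove [zwp,khwvt] add [sdmd] -> 6 lines: jzhg aveya sdmd ypk iehc kqh
Hunk 6: at line 1 remove [aveya,sdmd,ypk] add [brj] -> 4 lines: jzhg brj iehc kqh
Hunk 7: at line 2 remove [iehc] add [pdw] -> 4 lines: jzhg brj pdw kqh
Final line count: 4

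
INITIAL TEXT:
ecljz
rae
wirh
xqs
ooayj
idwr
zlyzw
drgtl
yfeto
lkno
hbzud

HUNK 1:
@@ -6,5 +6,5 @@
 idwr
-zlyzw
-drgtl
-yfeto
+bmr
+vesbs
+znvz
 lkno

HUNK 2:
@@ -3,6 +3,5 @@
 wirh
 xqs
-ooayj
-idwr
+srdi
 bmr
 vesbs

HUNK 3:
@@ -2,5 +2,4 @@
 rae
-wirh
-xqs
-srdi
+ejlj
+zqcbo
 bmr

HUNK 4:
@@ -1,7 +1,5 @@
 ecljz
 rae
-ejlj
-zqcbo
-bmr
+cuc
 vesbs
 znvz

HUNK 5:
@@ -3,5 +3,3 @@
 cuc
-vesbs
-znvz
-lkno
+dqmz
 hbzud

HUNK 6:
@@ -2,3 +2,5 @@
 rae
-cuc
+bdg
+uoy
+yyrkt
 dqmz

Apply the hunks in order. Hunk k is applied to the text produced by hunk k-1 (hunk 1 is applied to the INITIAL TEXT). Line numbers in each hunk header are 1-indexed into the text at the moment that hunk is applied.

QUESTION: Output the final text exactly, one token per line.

Answer: ecljz
rae
bdg
uoy
yyrkt
dqmz
hbzud

Derivation:
Hunk 1: at line 6 remove [zlyzw,drgtl,yfeto] add [bmr,vesbs,znvz] -> 11 lines: ecljz rae wirh xqs ooayj idwr bmr vesbs znvz lkno hbzud
Hunk 2: at line 3 remove [ooayj,idwr] add [srdi] -> 10 lines: ecljz rae wirh xqs srdi bmr vesbs znvz lkno hbzud
Hunk 3: at line 2 remove [wirh,xqs,srdi] add [ejlj,zqcbo] -> 9 lines: ecljz rae ejlj zqcbo bmr vesbs znvz lkno hbzud
Hunk 4: at line 1 remove [ejlj,zqcbo,bmr] add [cuc] -> 7 lines: ecljz rae cuc vesbs znvz lkno hbzud
Hunk 5: at line 3 remove [vesbs,znvz,lkno] add [dqmz] -> 5 lines: ecljz rae cuc dqmz hbzud
Hunk 6: at line 2 remove [cuc] add [bdg,uoy,yyrkt] -> 7 lines: ecljz rae bdg uoy yyrkt dqmz hbzud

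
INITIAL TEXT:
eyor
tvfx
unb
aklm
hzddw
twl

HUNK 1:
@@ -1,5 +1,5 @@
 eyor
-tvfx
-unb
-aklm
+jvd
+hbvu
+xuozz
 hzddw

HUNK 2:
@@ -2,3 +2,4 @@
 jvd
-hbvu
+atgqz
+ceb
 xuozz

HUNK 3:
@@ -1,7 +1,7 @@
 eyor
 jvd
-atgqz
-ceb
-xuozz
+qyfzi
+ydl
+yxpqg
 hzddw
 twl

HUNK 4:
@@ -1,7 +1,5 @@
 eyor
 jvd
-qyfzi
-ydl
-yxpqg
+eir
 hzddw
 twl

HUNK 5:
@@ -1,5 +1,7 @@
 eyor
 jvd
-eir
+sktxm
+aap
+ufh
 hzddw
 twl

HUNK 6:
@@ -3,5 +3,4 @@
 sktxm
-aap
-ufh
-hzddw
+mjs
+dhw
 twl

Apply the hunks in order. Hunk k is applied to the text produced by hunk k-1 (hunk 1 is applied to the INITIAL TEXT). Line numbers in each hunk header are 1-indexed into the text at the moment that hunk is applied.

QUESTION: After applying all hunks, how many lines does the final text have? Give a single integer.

Hunk 1: at line 1 remove [tvfx,unb,aklm] add [jvd,hbvu,xuozz] -> 6 lines: eyor jvd hbvu xuozz hzddw twl
Hunk 2: at line 2 remove [hbvu] add [atgqz,ceb] -> 7 lines: eyor jvd atgqz ceb xuozz hzddw twl
Hunk 3: at line 1 remove [atgqz,ceb,xuozz] add [qyfzi,ydl,yxpqg] -> 7 lines: eyor jvd qyfzi ydl yxpqg hzddw twl
Hunk 4: at line 1 remove [qyfzi,ydl,yxpqg] add [eir] -> 5 lines: eyor jvd eir hzddw twl
Hunk 5: at line 1 remove [eir] add [sktxm,aap,ufh] -> 7 lines: eyor jvd sktxm aap ufh hzddw twl
Hunk 6: at line 3 remove [aap,ufh,hzddw] add [mjs,dhw] -> 6 lines: eyor jvd sktxm mjs dhw twl
Final line count: 6

Answer: 6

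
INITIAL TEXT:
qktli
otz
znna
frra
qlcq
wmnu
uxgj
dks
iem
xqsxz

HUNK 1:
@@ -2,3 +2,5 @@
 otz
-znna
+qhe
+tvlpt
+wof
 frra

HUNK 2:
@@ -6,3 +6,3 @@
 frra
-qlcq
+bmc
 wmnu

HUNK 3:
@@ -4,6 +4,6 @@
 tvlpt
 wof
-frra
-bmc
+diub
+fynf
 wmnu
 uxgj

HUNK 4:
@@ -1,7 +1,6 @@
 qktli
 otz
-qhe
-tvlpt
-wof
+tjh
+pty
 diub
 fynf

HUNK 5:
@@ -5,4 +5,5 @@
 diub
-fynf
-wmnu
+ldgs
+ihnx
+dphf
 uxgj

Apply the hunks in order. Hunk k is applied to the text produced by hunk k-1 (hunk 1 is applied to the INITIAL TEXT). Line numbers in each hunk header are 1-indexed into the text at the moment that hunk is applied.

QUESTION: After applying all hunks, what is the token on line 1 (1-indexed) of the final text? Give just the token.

Hunk 1: at line 2 remove [znna] add [qhe,tvlpt,wof] -> 12 lines: qktli otz qhe tvlpt wof frra qlcq wmnu uxgj dks iem xqsxz
Hunk 2: at line 6 remove [qlcq] add [bmc] -> 12 lines: qktli otz qhe tvlpt wof frra bmc wmnu uxgj dks iem xqsxz
Hunk 3: at line 4 remove [frra,bmc] add [diub,fynf] -> 12 lines: qktli otz qhe tvlpt wof diub fynf wmnu uxgj dks iem xqsxz
Hunk 4: at line 1 remove [qhe,tvlpt,wof] add [tjh,pty] -> 11 lines: qktli otz tjh pty diub fynf wmnu uxgj dks iem xqsxz
Hunk 5: at line 5 remove [fynf,wmnu] add [ldgs,ihnx,dphf] -> 12 lines: qktli otz tjh pty diub ldgs ihnx dphf uxgj dks iem xqsxz
Final line 1: qktli

Answer: qktli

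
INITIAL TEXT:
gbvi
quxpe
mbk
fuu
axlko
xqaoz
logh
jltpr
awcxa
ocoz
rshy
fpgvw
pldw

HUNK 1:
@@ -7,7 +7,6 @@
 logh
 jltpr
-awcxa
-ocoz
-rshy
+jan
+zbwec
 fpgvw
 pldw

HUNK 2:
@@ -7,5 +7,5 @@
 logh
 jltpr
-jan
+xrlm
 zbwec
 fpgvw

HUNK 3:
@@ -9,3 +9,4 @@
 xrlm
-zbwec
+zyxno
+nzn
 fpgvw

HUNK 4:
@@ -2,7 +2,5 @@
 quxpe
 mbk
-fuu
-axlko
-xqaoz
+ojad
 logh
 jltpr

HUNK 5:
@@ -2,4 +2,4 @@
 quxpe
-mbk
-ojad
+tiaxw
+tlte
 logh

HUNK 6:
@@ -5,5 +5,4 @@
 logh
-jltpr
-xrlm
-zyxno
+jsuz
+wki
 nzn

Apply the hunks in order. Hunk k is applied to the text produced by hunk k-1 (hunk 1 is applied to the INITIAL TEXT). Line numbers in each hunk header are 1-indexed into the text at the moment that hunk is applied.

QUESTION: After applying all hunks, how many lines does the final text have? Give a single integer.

Answer: 10

Derivation:
Hunk 1: at line 7 remove [awcxa,ocoz,rshy] add [jan,zbwec] -> 12 lines: gbvi quxpe mbk fuu axlko xqaoz logh jltpr jan zbwec fpgvw pldw
Hunk 2: at line 7 remove [jan] add [xrlm] -> 12 lines: gbvi quxpe mbk fuu axlko xqaoz logh jltpr xrlm zbwec fpgvw pldw
Hunk 3: at line 9 remove [zbwec] add [zyxno,nzn] -> 13 lines: gbvi quxpe mbk fuu axlko xqaoz logh jltpr xrlm zyxno nzn fpgvw pldw
Hunk 4: at line 2 remove [fuu,axlko,xqaoz] add [ojad] -> 11 lines: gbvi quxpe mbk ojad logh jltpr xrlm zyxno nzn fpgvw pldw
Hunk 5: at line 2 remove [mbk,ojad] add [tiaxw,tlte] -> 11 lines: gbvi quxpe tiaxw tlte logh jltpr xrlm zyxno nzn fpgvw pldw
Hunk 6: at line 5 remove [jltpr,xrlm,zyxno] add [jsuz,wki] -> 10 lines: gbvi quxpe tiaxw tlte logh jsuz wki nzn fpgvw pldw
Final line count: 10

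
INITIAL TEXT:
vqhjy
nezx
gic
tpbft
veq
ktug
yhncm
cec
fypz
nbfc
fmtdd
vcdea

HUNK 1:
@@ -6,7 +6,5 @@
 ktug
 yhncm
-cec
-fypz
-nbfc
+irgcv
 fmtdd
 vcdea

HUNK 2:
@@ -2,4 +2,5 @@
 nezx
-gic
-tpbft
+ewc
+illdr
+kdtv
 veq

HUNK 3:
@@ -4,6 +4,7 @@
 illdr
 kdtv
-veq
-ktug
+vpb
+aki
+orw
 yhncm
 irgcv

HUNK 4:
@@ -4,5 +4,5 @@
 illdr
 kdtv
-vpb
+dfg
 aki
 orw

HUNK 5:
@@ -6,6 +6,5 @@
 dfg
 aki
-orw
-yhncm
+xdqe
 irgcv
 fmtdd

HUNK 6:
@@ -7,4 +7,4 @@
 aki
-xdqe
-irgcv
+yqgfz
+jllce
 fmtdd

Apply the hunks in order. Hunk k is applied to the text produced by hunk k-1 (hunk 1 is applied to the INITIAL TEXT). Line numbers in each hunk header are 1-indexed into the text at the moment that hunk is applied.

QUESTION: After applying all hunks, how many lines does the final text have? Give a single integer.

Answer: 11

Derivation:
Hunk 1: at line 6 remove [cec,fypz,nbfc] add [irgcv] -> 10 lines: vqhjy nezx gic tpbft veq ktug yhncm irgcv fmtdd vcdea
Hunk 2: at line 2 remove [gic,tpbft] add [ewc,illdr,kdtv] -> 11 lines: vqhjy nezx ewc illdr kdtv veq ktug yhncm irgcv fmtdd vcdea
Hunk 3: at line 4 remove [veq,ktug] add [vpb,aki,orw] -> 12 lines: vqhjy nezx ewc illdr kdtv vpb aki orw yhncm irgcv fmtdd vcdea
Hunk 4: at line 4 remove [vpb] add [dfg] -> 12 lines: vqhjy nezx ewc illdr kdtv dfg aki orw yhncm irgcv fmtdd vcdea
Hunk 5: at line 6 remove [orw,yhncm] add [xdqe] -> 11 lines: vqhjy nezx ewc illdr kdtv dfg aki xdqe irgcv fmtdd vcdea
Hunk 6: at line 7 remove [xdqe,irgcv] add [yqgfz,jllce] -> 11 lines: vqhjy nezx ewc illdr kdtv dfg aki yqgfz jllce fmtdd vcdea
Final line count: 11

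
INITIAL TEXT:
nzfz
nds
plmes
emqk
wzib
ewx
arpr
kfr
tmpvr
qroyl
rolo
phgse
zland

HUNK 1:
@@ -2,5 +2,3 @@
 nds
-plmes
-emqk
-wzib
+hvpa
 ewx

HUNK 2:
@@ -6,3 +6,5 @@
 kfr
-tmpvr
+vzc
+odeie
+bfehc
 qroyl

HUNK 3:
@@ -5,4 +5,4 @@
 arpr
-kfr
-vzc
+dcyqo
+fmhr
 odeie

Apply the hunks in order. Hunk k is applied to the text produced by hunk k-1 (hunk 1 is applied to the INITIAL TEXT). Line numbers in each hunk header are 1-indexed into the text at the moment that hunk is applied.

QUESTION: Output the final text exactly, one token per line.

Hunk 1: at line 2 remove [plmes,emqk,wzib] add [hvpa] -> 11 lines: nzfz nds hvpa ewx arpr kfr tmpvr qroyl rolo phgse zland
Hunk 2: at line 6 remove [tmpvr] add [vzc,odeie,bfehc] -> 13 lines: nzfz nds hvpa ewx arpr kfr vzc odeie bfehc qroyl rolo phgse zland
Hunk 3: at line 5 remove [kfr,vzc] add [dcyqo,fmhr] -> 13 lines: nzfz nds hvpa ewx arpr dcyqo fmhr odeie bfehc qroyl rolo phgse zland

Answer: nzfz
nds
hvpa
ewx
arpr
dcyqo
fmhr
odeie
bfehc
qroyl
rolo
phgse
zland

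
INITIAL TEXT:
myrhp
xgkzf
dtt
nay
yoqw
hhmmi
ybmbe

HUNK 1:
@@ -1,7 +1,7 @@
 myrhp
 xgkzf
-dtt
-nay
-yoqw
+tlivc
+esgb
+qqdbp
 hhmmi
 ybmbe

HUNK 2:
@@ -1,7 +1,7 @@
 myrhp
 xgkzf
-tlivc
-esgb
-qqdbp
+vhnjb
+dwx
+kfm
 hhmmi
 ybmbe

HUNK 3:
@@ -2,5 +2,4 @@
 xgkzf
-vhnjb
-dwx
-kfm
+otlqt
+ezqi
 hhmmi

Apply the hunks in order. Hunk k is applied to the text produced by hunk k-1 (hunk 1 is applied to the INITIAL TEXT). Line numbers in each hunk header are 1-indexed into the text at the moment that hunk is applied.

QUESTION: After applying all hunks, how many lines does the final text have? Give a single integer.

Answer: 6

Derivation:
Hunk 1: at line 1 remove [dtt,nay,yoqw] add [tlivc,esgb,qqdbp] -> 7 lines: myrhp xgkzf tlivc esgb qqdbp hhmmi ybmbe
Hunk 2: at line 1 remove [tlivc,esgb,qqdbp] add [vhnjb,dwx,kfm] -> 7 lines: myrhp xgkzf vhnjb dwx kfm hhmmi ybmbe
Hunk 3: at line 2 remove [vhnjb,dwx,kfm] add [otlqt,ezqi] -> 6 lines: myrhp xgkzf otlqt ezqi hhmmi ybmbe
Final line count: 6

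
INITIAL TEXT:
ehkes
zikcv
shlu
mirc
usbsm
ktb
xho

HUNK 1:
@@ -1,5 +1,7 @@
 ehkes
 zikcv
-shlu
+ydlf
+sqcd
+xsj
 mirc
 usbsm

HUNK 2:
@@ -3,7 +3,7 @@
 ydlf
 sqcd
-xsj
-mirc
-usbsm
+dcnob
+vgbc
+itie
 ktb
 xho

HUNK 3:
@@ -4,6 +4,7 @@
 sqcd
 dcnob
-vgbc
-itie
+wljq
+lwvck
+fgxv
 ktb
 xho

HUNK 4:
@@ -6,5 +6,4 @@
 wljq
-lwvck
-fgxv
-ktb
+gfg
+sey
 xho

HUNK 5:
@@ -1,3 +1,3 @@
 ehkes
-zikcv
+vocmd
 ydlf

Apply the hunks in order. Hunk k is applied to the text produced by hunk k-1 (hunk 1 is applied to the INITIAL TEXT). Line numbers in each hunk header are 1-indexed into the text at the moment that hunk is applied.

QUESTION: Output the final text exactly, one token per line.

Answer: ehkes
vocmd
ydlf
sqcd
dcnob
wljq
gfg
sey
xho

Derivation:
Hunk 1: at line 1 remove [shlu] add [ydlf,sqcd,xsj] -> 9 lines: ehkes zikcv ydlf sqcd xsj mirc usbsm ktb xho
Hunk 2: at line 3 remove [xsj,mirc,usbsm] add [dcnob,vgbc,itie] -> 9 lines: ehkes zikcv ydlf sqcd dcnob vgbc itie ktb xho
Hunk 3: at line 4 remove [vgbc,itie] add [wljq,lwvck,fgxv] -> 10 lines: ehkes zikcv ydlf sqcd dcnob wljq lwvck fgxv ktb xho
Hunk 4: at line 6 remove [lwvck,fgxv,ktb] add [gfg,sey] -> 9 lines: ehkes zikcv ydlf sqcd dcnob wljq gfg sey xho
Hunk 5: at line 1 remove [zikcv] add [vocmd] -> 9 lines: ehkes vocmd ydlf sqcd dcnob wljq gfg sey xho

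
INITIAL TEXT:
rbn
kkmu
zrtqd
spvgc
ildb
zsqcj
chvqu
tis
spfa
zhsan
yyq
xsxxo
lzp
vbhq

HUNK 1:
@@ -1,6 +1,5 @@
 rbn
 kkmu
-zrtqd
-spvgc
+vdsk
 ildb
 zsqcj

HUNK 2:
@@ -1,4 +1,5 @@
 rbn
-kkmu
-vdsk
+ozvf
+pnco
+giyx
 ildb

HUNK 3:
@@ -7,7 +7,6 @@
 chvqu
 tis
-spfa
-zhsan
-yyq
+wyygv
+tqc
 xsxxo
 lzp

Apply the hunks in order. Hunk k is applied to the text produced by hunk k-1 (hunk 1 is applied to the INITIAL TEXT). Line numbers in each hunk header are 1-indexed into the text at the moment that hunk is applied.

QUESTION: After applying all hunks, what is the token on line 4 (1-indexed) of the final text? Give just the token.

Hunk 1: at line 1 remove [zrtqd,spvgc] add [vdsk] -> 13 lines: rbn kkmu vdsk ildb zsqcj chvqu tis spfa zhsan yyq xsxxo lzp vbhq
Hunk 2: at line 1 remove [kkmu,vdsk] add [ozvf,pnco,giyx] -> 14 lines: rbn ozvf pnco giyx ildb zsqcj chvqu tis spfa zhsan yyq xsxxo lzp vbhq
Hunk 3: at line 7 remove [spfa,zhsan,yyq] add [wyygv,tqc] -> 13 lines: rbn ozvf pnco giyx ildb zsqcj chvqu tis wyygv tqc xsxxo lzp vbhq
Final line 4: giyx

Answer: giyx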